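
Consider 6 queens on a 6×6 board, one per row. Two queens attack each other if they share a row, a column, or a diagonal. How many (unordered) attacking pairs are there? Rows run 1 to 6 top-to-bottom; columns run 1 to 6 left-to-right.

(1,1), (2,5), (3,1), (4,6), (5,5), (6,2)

4

Same column: (1,1)–(3,1) (column 1); (2,5)–(5,5) (column 5).
Same diagonal: (1,1)–(5,5) (|1−5| = |1−5| = 4); (4,6)–(5,5) (|4−5| = |6−5| = 1).
Total attacking pairs: 4.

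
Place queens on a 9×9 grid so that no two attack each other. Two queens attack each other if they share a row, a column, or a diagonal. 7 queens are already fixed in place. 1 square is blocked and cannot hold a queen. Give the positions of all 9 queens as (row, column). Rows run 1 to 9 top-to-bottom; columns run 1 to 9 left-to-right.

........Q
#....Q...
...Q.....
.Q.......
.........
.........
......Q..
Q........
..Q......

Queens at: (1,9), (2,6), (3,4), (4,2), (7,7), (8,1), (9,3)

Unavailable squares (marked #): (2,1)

(1,9) (2,6) (3,4) (4,2) (5,8) (6,5) (7,7) (8,1) (9,3)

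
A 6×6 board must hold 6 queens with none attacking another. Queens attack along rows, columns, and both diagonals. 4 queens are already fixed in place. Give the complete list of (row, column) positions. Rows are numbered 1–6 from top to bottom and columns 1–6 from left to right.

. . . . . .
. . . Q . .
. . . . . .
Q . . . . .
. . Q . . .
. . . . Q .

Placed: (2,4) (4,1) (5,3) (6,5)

(1,2) (2,4) (3,6) (4,1) (5,3) (6,5)

Row 1: attacked by (2,4)→{3,4,5}; (4,1)→{1,4}; (5,3)→{3}; (6,5)→{5}. Safe: 2, 6. Place at column 2.
Row 3: attacked by (1,2)→{2,4}; (2,4)→{3,4,5}; (4,1)→{1,2}; (5,3)→{1,3,5}; (6,5)→{2,5}. Safe: 6. Place at column 6.
Columns [2, 4, 6, 1, 3, 5], r−c [-1, -2, -3, 3, 2, 1], r+c [3, 6, 9, 5, 8, 11] are all distinct, so no two queens attack.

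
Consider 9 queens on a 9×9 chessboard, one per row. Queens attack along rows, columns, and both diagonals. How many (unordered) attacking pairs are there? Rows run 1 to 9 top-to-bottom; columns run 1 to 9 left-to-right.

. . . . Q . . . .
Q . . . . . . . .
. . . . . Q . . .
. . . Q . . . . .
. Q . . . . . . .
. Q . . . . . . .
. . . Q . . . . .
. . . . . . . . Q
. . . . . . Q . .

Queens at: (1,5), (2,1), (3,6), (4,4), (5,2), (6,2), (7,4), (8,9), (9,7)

Same column: (4,4)–(7,4) (column 4); (5,2)–(6,2) (column 2).
Same diagonal: (4,4)–(6,2) (|4−6| = |4−2| = 2); (5,2)–(7,4) (|5−7| = |2−4| = 2).
Total attacking pairs: 4.

4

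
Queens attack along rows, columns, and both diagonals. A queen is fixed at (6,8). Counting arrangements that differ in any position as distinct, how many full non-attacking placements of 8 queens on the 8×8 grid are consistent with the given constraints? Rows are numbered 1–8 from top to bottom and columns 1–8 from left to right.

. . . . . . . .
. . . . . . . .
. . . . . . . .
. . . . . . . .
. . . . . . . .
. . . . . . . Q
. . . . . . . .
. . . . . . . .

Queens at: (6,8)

Branch on row 1: col 1 → 0; col 2 → 3; col 4 → 4; col 5 → 4; col 6 → 4; col 7 → 1.
Sum: 0 + 3 + 4 + 4 + 4 + 1 = 16.

16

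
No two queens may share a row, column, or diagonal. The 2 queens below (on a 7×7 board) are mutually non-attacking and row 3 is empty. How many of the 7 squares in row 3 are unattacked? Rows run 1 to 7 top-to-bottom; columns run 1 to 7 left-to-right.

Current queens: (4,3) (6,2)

(4,3) attacks row 3 at column 3 and diagonals 2, 4.
(6,2) attacks row 3 at column 2 and diagonals 5.
Attacked columns: {2, 3, 4, 5}. Safe: {1, 6, 7}.

3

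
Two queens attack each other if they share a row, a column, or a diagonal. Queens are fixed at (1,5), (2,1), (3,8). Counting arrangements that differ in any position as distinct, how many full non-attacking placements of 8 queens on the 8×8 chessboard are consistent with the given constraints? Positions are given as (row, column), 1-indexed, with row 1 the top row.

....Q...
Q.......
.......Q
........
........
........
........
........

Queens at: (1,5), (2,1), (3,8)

Branch on row 4: col 4 → 1; col 6 → 1.
Sum: 1 + 1 = 2.

2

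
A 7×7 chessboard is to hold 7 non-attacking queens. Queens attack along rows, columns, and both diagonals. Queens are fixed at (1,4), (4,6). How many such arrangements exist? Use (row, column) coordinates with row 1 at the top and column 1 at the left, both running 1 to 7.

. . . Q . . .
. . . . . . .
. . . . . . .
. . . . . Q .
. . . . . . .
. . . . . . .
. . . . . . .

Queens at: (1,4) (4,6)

2

Branch on row 2: col 1 → 1; col 2 → 0; col 7 → 1.
Sum: 1 + 0 + 1 = 2.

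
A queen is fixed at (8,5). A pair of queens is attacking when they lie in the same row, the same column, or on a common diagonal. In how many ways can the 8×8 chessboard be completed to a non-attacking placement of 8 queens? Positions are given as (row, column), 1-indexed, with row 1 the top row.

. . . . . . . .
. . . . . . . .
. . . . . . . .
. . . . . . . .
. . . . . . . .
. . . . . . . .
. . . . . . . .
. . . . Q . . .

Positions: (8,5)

18

Branch on row 1: col 1 → 1; col 2 → 3; col 3 → 4; col 4 → 3; col 6 → 3; col 7 → 3; col 8 → 1.
Sum: 1 + 3 + 4 + 3 + 3 + 3 + 1 = 18.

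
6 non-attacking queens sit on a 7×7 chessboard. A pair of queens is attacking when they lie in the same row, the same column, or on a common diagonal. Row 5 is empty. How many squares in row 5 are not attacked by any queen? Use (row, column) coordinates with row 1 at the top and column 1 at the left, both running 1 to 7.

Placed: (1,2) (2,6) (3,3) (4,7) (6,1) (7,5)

(1,2) attacks row 5 at column 2 and diagonals 6.
(2,6) attacks row 5 at column 6 and diagonals 3.
(3,3) attacks row 5 at column 3 and diagonals 1, 5.
(4,7) attacks row 5 at column 7 and diagonals 6.
(6,1) attacks row 5 at column 1 and diagonals 2.
(7,5) attacks row 5 at column 5 and diagonals 3, 7.
Attacked columns: {1, 2, 3, 5, 6, 7}. Safe: {4}.

1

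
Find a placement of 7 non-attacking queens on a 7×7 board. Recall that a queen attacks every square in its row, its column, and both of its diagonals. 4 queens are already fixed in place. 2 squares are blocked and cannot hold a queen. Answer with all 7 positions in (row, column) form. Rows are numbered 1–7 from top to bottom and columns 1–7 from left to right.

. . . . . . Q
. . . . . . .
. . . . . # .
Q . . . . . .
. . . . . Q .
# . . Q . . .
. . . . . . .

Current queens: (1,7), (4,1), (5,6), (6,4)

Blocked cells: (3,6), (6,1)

(1,7) (2,5) (3,3) (4,1) (5,6) (6,4) (7,2)

Row 2: attacked by (1,7)→{6,7}; (4,1)→{1,3}; (5,6)→{3,6}; (6,4)→{4}. Safe: 2, 5. Place at column 5.
Row 3: attacked by (1,7)→{5,7}; (2,5)→{4,5,6}; (4,1)→{1,2}; (5,6)→{4,6}; (6,4)→{1,4,7}. Blocked: 6. Safe: 3. Place at column 3.
Row 7: attacked by (1,7)→{1,7}; (2,5)→{5}; (3,3)→{3,7}; (4,1)→{1,4}; (5,6)→{4,6}; (6,4)→{3,4,5}. Safe: 2. Place at column 2.
Columns [7, 5, 3, 1, 6, 4, 2], r−c [-6, -3, 0, 3, -1, 2, 5], r+c [8, 7, 6, 5, 11, 10, 9] are all distinct, so no two queens attack.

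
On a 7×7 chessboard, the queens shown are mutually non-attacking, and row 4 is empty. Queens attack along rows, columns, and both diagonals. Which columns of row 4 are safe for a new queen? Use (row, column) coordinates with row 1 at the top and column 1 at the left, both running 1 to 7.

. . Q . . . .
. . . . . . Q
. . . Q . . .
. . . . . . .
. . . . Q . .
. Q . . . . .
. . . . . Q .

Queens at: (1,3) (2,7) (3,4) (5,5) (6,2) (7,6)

columns 1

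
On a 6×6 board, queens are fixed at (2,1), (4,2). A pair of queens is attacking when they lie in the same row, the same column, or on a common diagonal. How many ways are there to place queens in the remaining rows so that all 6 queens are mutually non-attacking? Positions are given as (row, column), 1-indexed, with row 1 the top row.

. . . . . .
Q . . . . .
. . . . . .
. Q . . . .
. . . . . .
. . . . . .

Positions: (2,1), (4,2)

1

Branch on row 1: col 3 → 0; col 4 → 1; col 6 → 0.
Sum: 0 + 1 + 0 = 1.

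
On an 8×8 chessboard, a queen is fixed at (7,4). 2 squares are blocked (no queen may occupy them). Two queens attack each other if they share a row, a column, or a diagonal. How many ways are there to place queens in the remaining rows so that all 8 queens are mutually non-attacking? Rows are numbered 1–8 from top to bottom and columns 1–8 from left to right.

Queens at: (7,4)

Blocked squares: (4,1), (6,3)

8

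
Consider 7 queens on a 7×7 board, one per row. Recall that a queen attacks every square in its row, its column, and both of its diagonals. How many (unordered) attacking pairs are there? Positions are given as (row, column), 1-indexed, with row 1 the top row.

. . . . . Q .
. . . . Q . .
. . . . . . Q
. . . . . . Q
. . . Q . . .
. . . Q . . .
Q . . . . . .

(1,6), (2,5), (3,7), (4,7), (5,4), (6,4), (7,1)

Same column: (3,7)–(4,7) (column 7); (5,4)–(6,4) (column 4).
Same diagonal: (1,6)–(2,5) (|1−2| = |6−5| = 1); (2,5)–(4,7) (|2−4| = |5−7| = 2); (3,7)–(6,4) (|3−6| = |7−4| = 3).
Total attacking pairs: 5.

5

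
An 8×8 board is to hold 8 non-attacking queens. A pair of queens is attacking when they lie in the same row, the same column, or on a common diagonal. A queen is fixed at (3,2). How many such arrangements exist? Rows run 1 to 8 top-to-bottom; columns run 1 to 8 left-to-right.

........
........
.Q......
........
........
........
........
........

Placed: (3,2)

Branch on row 1: col 1 → 0; col 3 → 7; col 5 → 3; col 6 → 2; col 7 → 2; col 8 → 0.
Sum: 0 + 7 + 3 + 2 + 2 + 0 = 14.

14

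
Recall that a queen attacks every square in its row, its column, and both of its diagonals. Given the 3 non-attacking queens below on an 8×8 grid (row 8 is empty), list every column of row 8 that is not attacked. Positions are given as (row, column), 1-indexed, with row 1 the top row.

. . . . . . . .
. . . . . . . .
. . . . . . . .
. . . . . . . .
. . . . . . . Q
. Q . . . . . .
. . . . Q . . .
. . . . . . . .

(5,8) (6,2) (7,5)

columns 1, 3, 7

(5,8) attacks row 8 at column 8 and diagonals 5.
(6,2) attacks row 8 at column 2 and diagonals 4.
(7,5) attacks row 8 at column 5 and diagonals 4, 6.
Attacked columns: {2, 4, 5, 6, 8}. Safe: {1, 3, 7}.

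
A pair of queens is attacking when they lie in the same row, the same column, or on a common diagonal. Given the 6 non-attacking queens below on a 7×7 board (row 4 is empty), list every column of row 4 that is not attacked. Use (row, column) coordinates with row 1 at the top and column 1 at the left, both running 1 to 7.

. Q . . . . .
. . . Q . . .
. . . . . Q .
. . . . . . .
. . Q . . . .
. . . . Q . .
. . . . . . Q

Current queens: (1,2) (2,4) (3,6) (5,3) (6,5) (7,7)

(1,2) attacks row 4 at column 2 and diagonals 5.
(2,4) attacks row 4 at column 4 and diagonals 2, 6.
(3,6) attacks row 4 at column 6 and diagonals 5, 7.
(5,3) attacks row 4 at column 3 and diagonals 2, 4.
(6,5) attacks row 4 at column 5 and diagonals 3, 7.
(7,7) attacks row 4 at column 7 and diagonals 4.
Attacked columns: {2, 3, 4, 5, 6, 7}. Safe: {1}.

columns 1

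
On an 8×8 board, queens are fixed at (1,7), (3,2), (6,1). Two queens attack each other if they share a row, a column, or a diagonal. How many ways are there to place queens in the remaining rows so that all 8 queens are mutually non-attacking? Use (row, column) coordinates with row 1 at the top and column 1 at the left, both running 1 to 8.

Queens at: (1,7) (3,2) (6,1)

2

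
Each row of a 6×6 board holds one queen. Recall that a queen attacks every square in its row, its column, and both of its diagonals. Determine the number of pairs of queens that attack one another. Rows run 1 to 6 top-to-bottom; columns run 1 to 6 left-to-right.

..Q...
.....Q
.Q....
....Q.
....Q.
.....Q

Same column: (2,6)–(6,6) (column 6); (4,5)–(5,5) (column 5).
Same diagonal: (5,5)–(6,6) (|5−6| = |5−6| = 1).
Total attacking pairs: 3.

3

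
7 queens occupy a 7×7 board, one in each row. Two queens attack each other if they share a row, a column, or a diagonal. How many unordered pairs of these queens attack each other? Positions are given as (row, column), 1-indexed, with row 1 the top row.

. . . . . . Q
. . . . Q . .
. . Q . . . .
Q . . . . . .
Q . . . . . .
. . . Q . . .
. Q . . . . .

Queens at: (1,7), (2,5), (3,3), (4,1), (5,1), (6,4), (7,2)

2

Same column: (4,1)–(5,1) (column 1).
Same diagonal: (3,3)–(5,1) (|3−5| = |3−1| = 2).
Total attacking pairs: 2.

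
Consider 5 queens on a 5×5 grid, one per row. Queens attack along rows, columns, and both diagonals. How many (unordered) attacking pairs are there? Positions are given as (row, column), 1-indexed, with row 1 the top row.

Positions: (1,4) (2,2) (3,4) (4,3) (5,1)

2

Same column: (1,4)–(3,4) (column 4).
Same diagonal: (3,4)–(4,3) (|3−4| = |4−3| = 1).
Total attacking pairs: 2.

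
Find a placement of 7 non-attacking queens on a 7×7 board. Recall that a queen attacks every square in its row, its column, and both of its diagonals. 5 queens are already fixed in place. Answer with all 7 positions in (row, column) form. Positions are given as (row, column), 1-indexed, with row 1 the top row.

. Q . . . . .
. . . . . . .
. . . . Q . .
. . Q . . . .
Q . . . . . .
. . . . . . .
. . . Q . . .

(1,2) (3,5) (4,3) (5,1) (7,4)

(1,2) (2,7) (3,5) (4,3) (5,1) (6,6) (7,4)

Row 2: attacked by (1,2)→{1,2,3}; (3,5)→{4,5,6}; (4,3)→{1,3,5}; (5,1)→{1,4}; (7,4)→{4}. Safe: 7. Place at column 7.
Row 6: attacked by (1,2)→{2,7}; (2,7)→{3,7}; (3,5)→{2,5}; (4,3)→{1,3,5}; (5,1)→{1,2}; (7,4)→{3,4,5}. Safe: 6. Place at column 6.
Columns [2, 7, 5, 3, 1, 6, 4], r−c [-1, -5, -2, 1, 4, 0, 3], r+c [3, 9, 8, 7, 6, 12, 11] are all distinct, so no two queens attack.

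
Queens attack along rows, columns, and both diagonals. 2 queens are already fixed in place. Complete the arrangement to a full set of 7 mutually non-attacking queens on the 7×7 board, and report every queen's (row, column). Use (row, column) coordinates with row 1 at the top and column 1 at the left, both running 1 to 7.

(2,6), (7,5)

(1,2) (2,6) (3,3) (4,7) (5,4) (6,1) (7,5)

Row 1: attacked by (2,6)→{5,6,7}; (7,5)→{5}. Safe: 1, 2, 3, 4. Place at column 2.
Row 3: attacked by (1,2)→{2,4}; (2,6)→{5,6,7}; (7,5)→{1,5}. Safe: 3. Place at column 3.
Row 4: attacked by (1,2)→{2,5}; (2,6)→{4,6}; (3,3)→{2,3,4}; (7,5)→{2,5}. Safe: 1, 7. Place at column 7.
Row 5: attacked by (1,2)→{2,6}; (2,6)→{3,6}; (3,3)→{1,3,5}; (4,7)→{6,7}; (7,5)→{3,5,7}. Safe: 4. Place at column 4.
Row 6: attacked by (1,2)→{2,7}; (2,6)→{2,6}; (3,3)→{3,6}; (4,7)→{5,7}; (5,4)→{3,4,5}; (7,5)→{4,5,6}. Safe: 1. Place at column 1.
Columns [2, 6, 3, 7, 4, 1, 5], r−c [-1, -4, 0, -3, 1, 5, 2], r+c [3, 8, 6, 11, 9, 7, 12] are all distinct, so no two queens attack.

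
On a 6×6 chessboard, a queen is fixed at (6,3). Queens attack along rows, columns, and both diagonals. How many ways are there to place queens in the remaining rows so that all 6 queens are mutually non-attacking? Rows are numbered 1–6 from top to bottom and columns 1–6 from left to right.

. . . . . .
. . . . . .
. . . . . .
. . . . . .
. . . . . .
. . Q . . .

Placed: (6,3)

1

Branch on row 1: col 1 → 0; col 2 → 0; col 4 → 1; col 5 → 0; col 6 → 0.
Sum: 0 + 0 + 1 + 0 + 0 = 1.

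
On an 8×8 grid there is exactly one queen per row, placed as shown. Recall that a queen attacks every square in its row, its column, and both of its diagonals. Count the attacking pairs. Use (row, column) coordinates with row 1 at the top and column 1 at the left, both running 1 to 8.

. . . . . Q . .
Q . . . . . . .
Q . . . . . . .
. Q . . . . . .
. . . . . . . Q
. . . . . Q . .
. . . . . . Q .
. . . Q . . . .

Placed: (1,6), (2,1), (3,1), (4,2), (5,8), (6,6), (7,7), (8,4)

Same column: (1,6)–(6,6) (column 6); (2,1)–(3,1) (column 1).
Same diagonal: (3,1)–(4,2) (|3−4| = |1−2| = 1); (6,6)–(7,7) (|6−7| = |6−7| = 1); (6,6)–(8,4) (|6−8| = |6−4| = 2).
Total attacking pairs: 5.

5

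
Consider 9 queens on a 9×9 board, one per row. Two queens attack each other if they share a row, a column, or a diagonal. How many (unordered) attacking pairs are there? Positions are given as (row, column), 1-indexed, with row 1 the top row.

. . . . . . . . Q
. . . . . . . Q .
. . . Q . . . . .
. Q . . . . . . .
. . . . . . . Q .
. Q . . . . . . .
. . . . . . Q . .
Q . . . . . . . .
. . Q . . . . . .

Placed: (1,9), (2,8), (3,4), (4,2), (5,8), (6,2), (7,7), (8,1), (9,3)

3

Same column: (2,8)–(5,8) (column 8); (4,2)–(6,2) (column 2).
Same diagonal: (1,9)–(2,8) (|1−2| = |9−8| = 1).
Total attacking pairs: 3.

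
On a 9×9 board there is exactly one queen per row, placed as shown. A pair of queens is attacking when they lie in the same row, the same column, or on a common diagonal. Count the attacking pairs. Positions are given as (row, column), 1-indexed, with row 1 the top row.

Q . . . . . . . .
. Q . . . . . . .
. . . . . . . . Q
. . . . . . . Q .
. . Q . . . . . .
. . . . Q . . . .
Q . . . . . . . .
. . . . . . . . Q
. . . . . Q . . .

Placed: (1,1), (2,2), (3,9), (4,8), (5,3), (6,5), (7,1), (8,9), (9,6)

5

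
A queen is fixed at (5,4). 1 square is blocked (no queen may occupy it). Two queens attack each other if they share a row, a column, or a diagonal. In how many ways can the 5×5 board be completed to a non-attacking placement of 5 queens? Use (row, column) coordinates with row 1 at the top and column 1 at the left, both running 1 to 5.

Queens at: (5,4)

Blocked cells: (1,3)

2

Branch on row 1: col 1 → 1; col 2 → 1; col 5 → 0.
Sum: 1 + 1 + 0 = 2.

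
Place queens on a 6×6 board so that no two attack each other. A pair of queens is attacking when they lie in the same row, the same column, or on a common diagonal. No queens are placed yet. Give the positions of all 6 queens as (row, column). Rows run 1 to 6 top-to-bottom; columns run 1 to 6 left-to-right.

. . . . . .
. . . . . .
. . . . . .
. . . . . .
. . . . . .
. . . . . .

Row 1: Safe: 1, 2, 3, 4, 5, 6. Place at column 4.
Row 2: attacked by (1,4)→{3,4,5}. Safe: 1, 2, 6. Place at column 1.
Row 3: attacked by (1,4)→{2,4,6}; (2,1)→{1,2}. Safe: 3, 5. Place at column 5.
Row 4: attacked by (1,4)→{1,4}; (2,1)→{1,3}; (3,5)→{4,5,6}. Safe: 2. Place at column 2.
Row 5: attacked by (1,4)→{4}; (2,1)→{1,4}; (3,5)→{3,5}; (4,2)→{1,2,3}. Safe: 6. Place at column 6.
Row 6: attacked by (1,4)→{4}; (2,1)→{1,5}; (3,5)→{2,5}; (4,2)→{2,4}; (5,6)→{5,6}. Safe: 3. Place at column 3.
Columns [4, 1, 5, 2, 6, 3], r−c [-3, 1, -2, 2, -1, 3], r+c [5, 3, 8, 6, 11, 9] are all distinct, so no two queens attack.

(1,4) (2,1) (3,5) (4,2) (5,6) (6,3)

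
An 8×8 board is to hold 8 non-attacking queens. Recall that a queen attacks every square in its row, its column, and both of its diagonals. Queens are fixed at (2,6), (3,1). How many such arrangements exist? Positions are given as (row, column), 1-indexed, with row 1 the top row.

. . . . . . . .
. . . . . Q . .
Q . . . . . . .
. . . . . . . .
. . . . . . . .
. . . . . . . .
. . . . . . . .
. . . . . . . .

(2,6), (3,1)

Branch on row 1: col 2 → 1; col 4 → 1; col 8 → 0.
Sum: 1 + 1 + 0 = 2.

2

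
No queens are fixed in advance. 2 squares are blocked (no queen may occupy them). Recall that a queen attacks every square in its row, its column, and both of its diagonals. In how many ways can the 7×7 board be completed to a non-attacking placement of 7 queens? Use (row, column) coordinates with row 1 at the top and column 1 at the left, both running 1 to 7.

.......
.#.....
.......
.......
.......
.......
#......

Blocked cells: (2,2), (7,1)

33

Branch on row 1: col 1 → 4; col 2 → 7; col 3 → 5; col 4 → 4; col 5 → 5; col 6 → 5; col 7 → 3.
Sum: 4 + 7 + 5 + 4 + 5 + 5 + 3 = 33.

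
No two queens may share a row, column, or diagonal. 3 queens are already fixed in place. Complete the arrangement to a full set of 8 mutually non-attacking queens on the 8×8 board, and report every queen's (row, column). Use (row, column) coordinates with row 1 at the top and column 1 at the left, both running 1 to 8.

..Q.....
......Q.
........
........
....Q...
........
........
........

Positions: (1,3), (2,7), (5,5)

(1,3) (2,7) (3,2) (4,8) (5,5) (6,1) (7,4) (8,6)

Row 3: attacked by (1,3)→{1,3,5}; (2,7)→{6,7,8}; (5,5)→{3,5,7}. Safe: 2, 4. Place at column 2.
Row 4: attacked by (1,3)→{3,6}; (2,7)→{5,7}; (3,2)→{1,2,3}; (5,5)→{4,5,6}. Safe: 8. Place at column 8.
Row 6: attacked by (1,3)→{3,8}; (2,7)→{3,7}; (3,2)→{2,5}; (4,8)→{6,8}; (5,5)→{4,5,6}. Safe: 1. Place at column 1.
Row 7: attacked by (1,3)→{3}; (2,7)→{2,7}; (3,2)→{2,6}; (4,8)→{5,8}; (5,5)→{3,5,7}; (6,1)→{1,2}. Safe: 4. Place at column 4.
Row 8: attacked by (1,3)→{3}; (2,7)→{1,7}; (3,2)→{2,7}; (4,8)→{4,8}; (5,5)→{2,5,8}; (6,1)→{1,3}; (7,4)→{3,4,5}. Safe: 6. Place at column 6.
Columns [3, 7, 2, 8, 5, 1, 4, 6], r−c [-2, -5, 1, -4, 0, 5, 3, 2], r+c [4, 9, 5, 12, 10, 7, 11, 14] are all distinct, so no two queens attack.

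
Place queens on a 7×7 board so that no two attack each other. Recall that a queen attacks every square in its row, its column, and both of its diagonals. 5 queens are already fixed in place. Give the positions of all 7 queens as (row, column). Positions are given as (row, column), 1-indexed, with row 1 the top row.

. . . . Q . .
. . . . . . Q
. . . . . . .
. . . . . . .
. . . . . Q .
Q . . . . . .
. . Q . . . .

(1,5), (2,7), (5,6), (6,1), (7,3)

(1,5) (2,7) (3,2) (4,4) (5,6) (6,1) (7,3)

Row 3: attacked by (1,5)→{3,5,7}; (2,7)→{6,7}; (5,6)→{4,6}; (6,1)→{1,4}; (7,3)→{3,7}. Safe: 2. Place at column 2.
Row 4: attacked by (1,5)→{2,5}; (2,7)→{5,7}; (3,2)→{1,2,3}; (5,6)→{5,6,7}; (6,1)→{1,3}; (7,3)→{3,6}. Safe: 4. Place at column 4.
Columns [5, 7, 2, 4, 6, 1, 3], r−c [-4, -5, 1, 0, -1, 5, 4], r+c [6, 9, 5, 8, 11, 7, 10] are all distinct, so no two queens attack.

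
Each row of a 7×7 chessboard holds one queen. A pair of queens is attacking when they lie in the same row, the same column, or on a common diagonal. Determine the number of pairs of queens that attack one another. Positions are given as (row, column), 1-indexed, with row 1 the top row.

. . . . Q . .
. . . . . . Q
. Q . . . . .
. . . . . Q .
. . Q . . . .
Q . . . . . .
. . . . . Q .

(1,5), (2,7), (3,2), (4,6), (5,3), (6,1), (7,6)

Same column: (4,6)–(7,6) (column 6).
Same diagonal: (3,2)–(7,6) (|3−7| = |2−6| = 4).
Total attacking pairs: 2.

2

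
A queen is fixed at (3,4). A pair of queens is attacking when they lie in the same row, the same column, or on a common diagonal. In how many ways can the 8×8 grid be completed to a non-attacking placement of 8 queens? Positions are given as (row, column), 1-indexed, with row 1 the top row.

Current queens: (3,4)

Branch on row 1: col 1 → 1; col 3 → 3; col 5 → 6; col 7 → 1; col 8 → 1.
Sum: 1 + 3 + 6 + 1 + 1 = 12.

12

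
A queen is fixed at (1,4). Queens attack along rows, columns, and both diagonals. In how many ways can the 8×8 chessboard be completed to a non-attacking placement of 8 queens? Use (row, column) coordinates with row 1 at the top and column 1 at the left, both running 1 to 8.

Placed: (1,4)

Branch on row 2: col 1 → 2; col 2 → 6; col 6 → 3; col 7 → 4; col 8 → 3.
Sum: 2 + 6 + 3 + 4 + 3 = 18.

18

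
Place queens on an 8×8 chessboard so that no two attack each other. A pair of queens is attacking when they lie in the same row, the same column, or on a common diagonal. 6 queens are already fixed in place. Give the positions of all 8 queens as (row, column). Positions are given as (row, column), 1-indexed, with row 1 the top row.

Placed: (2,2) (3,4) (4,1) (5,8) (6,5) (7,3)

Row 1: attacked by (2,2)→{1,2,3}; (3,4)→{2,4,6}; (4,1)→{1,4}; (5,8)→{4,8}; (6,5)→{5}; (7,3)→{3}. Safe: 7. Place at column 7.
Row 8: attacked by (1,7)→{7}; (2,2)→{2,8}; (3,4)→{4}; (4,1)→{1,5}; (5,8)→{5,8}; (6,5)→{3,5,7}; (7,3)→{2,3,4}. Safe: 6. Place at column 6.
Columns [7, 2, 4, 1, 8, 5, 3, 6], r−c [-6, 0, -1, 3, -3, 1, 4, 2], r+c [8, 4, 7, 5, 13, 11, 10, 14] are all distinct, so no two queens attack.

(1,7) (2,2) (3,4) (4,1) (5,8) (6,5) (7,3) (8,6)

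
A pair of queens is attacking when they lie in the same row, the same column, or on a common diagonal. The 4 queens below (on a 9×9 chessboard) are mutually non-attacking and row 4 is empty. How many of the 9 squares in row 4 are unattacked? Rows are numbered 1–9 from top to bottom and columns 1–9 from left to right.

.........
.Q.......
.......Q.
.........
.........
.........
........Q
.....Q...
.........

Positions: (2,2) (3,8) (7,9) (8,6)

(2,2) attacks row 4 at column 2 and diagonals 4.
(3,8) attacks row 4 at column 8 and diagonals 7, 9.
(7,9) attacks row 4 at column 9 and diagonals 6.
(8,6) attacks row 4 at column 6 and diagonals 2.
Attacked columns: {2, 4, 6, 7, 8, 9}. Safe: {1, 3, 5}.

3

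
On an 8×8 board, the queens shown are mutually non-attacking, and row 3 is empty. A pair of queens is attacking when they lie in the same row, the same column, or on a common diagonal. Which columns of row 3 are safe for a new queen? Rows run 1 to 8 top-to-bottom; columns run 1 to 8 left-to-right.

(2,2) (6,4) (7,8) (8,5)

(2,2) attacks row 3 at column 2 and diagonals 1, 3.
(6,4) attacks row 3 at column 4 and diagonals 1, 7.
(7,8) attacks row 3 at column 8 and diagonals 4.
(8,5) attacks row 3 at column 5.
Attacked columns: {1, 2, 3, 4, 5, 7, 8}. Safe: {6}.

columns 6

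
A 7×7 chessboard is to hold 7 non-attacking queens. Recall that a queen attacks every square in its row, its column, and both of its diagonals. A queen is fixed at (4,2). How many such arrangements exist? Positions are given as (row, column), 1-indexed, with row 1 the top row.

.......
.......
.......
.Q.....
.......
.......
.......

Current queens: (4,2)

Branch on row 1: col 1 → 1; col 3 → 2; col 4 → 2; col 6 → 0; col 7 → 1.
Sum: 1 + 2 + 2 + 0 + 1 = 6.

6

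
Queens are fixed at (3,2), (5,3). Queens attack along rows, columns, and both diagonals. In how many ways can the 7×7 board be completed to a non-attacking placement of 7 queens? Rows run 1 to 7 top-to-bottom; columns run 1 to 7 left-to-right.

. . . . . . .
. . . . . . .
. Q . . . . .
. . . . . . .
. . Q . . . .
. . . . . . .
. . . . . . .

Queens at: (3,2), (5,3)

2

Branch on row 1: col 1 → 1; col 5 → 1; col 6 → 0.
Sum: 1 + 1 + 0 = 2.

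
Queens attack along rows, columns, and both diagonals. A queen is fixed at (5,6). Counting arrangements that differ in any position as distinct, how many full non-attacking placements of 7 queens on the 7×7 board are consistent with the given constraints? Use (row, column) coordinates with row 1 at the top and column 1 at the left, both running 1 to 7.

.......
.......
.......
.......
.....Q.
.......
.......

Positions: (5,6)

Branch on row 1: col 1 → 1; col 3 → 1; col 4 → 2; col 5 → 1; col 7 → 1.
Sum: 1 + 1 + 2 + 1 + 1 = 6.

6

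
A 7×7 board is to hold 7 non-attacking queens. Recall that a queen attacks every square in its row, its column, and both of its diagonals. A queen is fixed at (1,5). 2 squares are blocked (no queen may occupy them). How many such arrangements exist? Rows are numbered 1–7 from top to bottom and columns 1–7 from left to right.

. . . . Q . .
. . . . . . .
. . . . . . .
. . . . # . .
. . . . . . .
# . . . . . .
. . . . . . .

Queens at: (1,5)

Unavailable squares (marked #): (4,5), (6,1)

Branch on row 2: col 1 → 2; col 2 → 1; col 3 → 1; col 7 → 0.
Sum: 2 + 1 + 1 + 0 = 4.

4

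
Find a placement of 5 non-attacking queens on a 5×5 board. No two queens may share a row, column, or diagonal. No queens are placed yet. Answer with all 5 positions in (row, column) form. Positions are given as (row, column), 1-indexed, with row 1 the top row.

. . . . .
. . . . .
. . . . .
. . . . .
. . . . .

Row 1: Safe: 1, 2, 3, 4, 5. Place at column 5.
Row 2: attacked by (1,5)→{4,5}. Safe: 1, 2, 3. Place at column 3.
Row 3: attacked by (1,5)→{3,5}; (2,3)→{2,3,4}. Safe: 1. Place at column 1.
Row 4: attacked by (1,5)→{2,5}; (2,3)→{1,3,5}; (3,1)→{1,2}. Safe: 4. Place at column 4.
Row 5: attacked by (1,5)→{1,5}; (2,3)→{3}; (3,1)→{1,3}; (4,4)→{3,4,5}. Safe: 2. Place at column 2.
Columns [5, 3, 1, 4, 2], r−c [-4, -1, 2, 0, 3], r+c [6, 5, 4, 8, 7] are all distinct, so no two queens attack.

(1,5) (2,3) (3,1) (4,4) (5,2)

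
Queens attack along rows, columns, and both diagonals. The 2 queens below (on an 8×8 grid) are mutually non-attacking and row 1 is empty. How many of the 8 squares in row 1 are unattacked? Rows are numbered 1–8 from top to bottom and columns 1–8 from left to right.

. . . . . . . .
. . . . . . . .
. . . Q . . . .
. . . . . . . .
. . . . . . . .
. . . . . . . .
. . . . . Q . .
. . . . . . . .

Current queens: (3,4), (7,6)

5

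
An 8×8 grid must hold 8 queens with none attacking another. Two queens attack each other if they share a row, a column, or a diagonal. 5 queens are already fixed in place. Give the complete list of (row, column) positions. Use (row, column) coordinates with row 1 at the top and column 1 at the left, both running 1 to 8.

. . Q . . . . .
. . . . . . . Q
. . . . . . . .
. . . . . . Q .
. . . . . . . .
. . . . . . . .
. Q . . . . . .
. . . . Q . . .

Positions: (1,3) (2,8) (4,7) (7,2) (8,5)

Row 3: attacked by (1,3)→{1,3,5}; (2,8)→{7,8}; (4,7)→{6,7,8}; (7,2)→{2,6}; (8,5)→{5}. Safe: 4. Place at column 4.
Row 5: attacked by (1,3)→{3,7}; (2,8)→{5,8}; (3,4)→{2,4,6}; (4,7)→{6,7,8}; (7,2)→{2,4}; (8,5)→{2,5,8}. Safe: 1. Place at column 1.
Row 6: attacked by (1,3)→{3,8}; (2,8)→{4,8}; (3,4)→{1,4,7}; (4,7)→{5,7}; (5,1)→{1,2}; (7,2)→{1,2,3}; (8,5)→{3,5,7}. Safe: 6. Place at column 6.
Columns [3, 8, 4, 7, 1, 6, 2, 5], r−c [-2, -6, -1, -3, 4, 0, 5, 3], r+c [4, 10, 7, 11, 6, 12, 9, 13] are all distinct, so no two queens attack.

(1,3) (2,8) (3,4) (4,7) (5,1) (6,6) (7,2) (8,5)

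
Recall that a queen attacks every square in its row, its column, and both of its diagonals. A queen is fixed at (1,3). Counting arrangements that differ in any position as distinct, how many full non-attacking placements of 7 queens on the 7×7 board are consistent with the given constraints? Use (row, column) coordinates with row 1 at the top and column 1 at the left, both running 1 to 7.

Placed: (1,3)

Branch on row 2: col 1 → 2; col 5 → 1; col 6 → 1; col 7 → 2.
Sum: 2 + 1 + 1 + 2 = 6.

6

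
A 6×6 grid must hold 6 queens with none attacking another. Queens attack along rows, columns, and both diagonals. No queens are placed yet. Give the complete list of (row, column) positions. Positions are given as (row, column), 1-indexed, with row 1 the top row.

Row 1: Safe: 1, 2, 3, 4, 5, 6. Place at column 3.
Row 2: attacked by (1,3)→{2,3,4}. Safe: 1, 5, 6. Place at column 6.
Row 3: attacked by (1,3)→{1,3,5}; (2,6)→{5,6}. Safe: 2, 4. Place at column 2.
Row 4: attacked by (1,3)→{3,6}; (2,6)→{4,6}; (3,2)→{1,2,3}. Safe: 5. Place at column 5.
Row 5: attacked by (1,3)→{3}; (2,6)→{3,6}; (3,2)→{2,4}; (4,5)→{4,5,6}. Safe: 1. Place at column 1.
Row 6: attacked by (1,3)→{3}; (2,6)→{2,6}; (3,2)→{2,5}; (4,5)→{3,5}; (5,1)→{1,2}. Safe: 4. Place at column 4.
Columns [3, 6, 2, 5, 1, 4], r−c [-2, -4, 1, -1, 4, 2], r+c [4, 8, 5, 9, 6, 10] are all distinct, so no two queens attack.

(1,3) (2,6) (3,2) (4,5) (5,1) (6,4)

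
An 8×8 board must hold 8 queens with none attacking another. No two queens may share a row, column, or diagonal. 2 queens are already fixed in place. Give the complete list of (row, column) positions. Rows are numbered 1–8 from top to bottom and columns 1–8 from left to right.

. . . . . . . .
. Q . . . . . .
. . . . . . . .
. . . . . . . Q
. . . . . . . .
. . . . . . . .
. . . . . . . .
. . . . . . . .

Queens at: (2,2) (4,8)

(1,4) (2,2) (3,5) (4,8) (5,6) (6,1) (7,3) (8,7)

Row 1: attacked by (2,2)→{1,2,3}; (4,8)→{5,8}. Safe: 4, 6, 7. Place at column 4.
Row 3: attacked by (1,4)→{2,4,6}; (2,2)→{1,2,3}; (4,8)→{7,8}. Safe: 5. Place at column 5.
Row 5: attacked by (1,4)→{4,8}; (2,2)→{2,5}; (3,5)→{3,5,7}; (4,8)→{7,8}. Safe: 1, 6. Place at column 6.
Row 6: attacked by (1,4)→{4}; (2,2)→{2,6}; (3,5)→{2,5,8}; (4,8)→{6,8}; (5,6)→{5,6,7}. Safe: 1, 3. Place at column 1.
Row 7: attacked by (1,4)→{4}; (2,2)→{2,7}; (3,5)→{1,5}; (4,8)→{5,8}; (5,6)→{4,6,8}; (6,1)→{1,2}. Safe: 3. Place at column 3.
Row 8: attacked by (1,4)→{4}; (2,2)→{2,8}; (3,5)→{5}; (4,8)→{4,8}; (5,6)→{3,6}; (6,1)→{1,3}; (7,3)→{2,3,4}. Safe: 7. Place at column 7.
Columns [4, 2, 5, 8, 6, 1, 3, 7], r−c [-3, 0, -2, -4, -1, 5, 4, 1], r+c [5, 4, 8, 12, 11, 7, 10, 15] are all distinct, so no two queens attack.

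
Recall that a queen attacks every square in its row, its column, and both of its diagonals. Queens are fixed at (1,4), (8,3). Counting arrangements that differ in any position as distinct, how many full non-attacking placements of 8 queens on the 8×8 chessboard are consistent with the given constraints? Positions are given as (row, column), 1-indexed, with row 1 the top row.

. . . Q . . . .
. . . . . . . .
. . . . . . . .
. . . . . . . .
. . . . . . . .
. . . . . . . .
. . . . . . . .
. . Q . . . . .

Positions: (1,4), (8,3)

Branch on row 2: col 1 → 0; col 2 → 1; col 6 → 0; col 7 → 1; col 8 → 1.
Sum: 0 + 1 + 0 + 1 + 1 = 3.

3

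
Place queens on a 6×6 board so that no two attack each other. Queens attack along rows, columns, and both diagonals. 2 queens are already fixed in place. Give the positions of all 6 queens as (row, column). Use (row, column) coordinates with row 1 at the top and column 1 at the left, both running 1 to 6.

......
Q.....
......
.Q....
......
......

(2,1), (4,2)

(1,4) (2,1) (3,5) (4,2) (5,6) (6,3)

Row 1: attacked by (2,1)→{1,2}; (4,2)→{2,5}. Safe: 3, 4, 6. Place at column 4.
Row 3: attacked by (1,4)→{2,4,6}; (2,1)→{1,2}; (4,2)→{1,2,3}. Safe: 5. Place at column 5.
Row 5: attacked by (1,4)→{4}; (2,1)→{1,4}; (3,5)→{3,5}; (4,2)→{1,2,3}. Safe: 6. Place at column 6.
Row 6: attacked by (1,4)→{4}; (2,1)→{1,5}; (3,5)→{2,5}; (4,2)→{2,4}; (5,6)→{5,6}. Safe: 3. Place at column 3.
Columns [4, 1, 5, 2, 6, 3], r−c [-3, 1, -2, 2, -1, 3], r+c [5, 3, 8, 6, 11, 9] are all distinct, so no two queens attack.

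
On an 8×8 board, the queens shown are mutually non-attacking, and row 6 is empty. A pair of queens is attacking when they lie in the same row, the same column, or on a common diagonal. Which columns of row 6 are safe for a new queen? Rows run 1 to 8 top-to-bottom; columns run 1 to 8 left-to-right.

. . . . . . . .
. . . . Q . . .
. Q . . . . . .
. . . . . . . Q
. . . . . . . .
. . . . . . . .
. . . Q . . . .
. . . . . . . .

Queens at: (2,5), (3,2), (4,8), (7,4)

(2,5) attacks row 6 at column 5 and diagonals 1.
(3,2) attacks row 6 at column 2 and diagonals 5.
(4,8) attacks row 6 at column 8 and diagonals 6.
(7,4) attacks row 6 at column 4 and diagonals 3, 5.
Attacked columns: {1, 2, 3, 4, 5, 6, 8}. Safe: {7}.

columns 7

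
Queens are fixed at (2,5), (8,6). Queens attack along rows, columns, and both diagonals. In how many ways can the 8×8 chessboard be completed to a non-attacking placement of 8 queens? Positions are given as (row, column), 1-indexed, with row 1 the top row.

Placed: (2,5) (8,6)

Branch on row 1: col 1 → 0; col 2 → 0; col 3 → 3; col 7 → 0; col 8 → 0.
Sum: 0 + 0 + 3 + 0 + 0 = 3.

3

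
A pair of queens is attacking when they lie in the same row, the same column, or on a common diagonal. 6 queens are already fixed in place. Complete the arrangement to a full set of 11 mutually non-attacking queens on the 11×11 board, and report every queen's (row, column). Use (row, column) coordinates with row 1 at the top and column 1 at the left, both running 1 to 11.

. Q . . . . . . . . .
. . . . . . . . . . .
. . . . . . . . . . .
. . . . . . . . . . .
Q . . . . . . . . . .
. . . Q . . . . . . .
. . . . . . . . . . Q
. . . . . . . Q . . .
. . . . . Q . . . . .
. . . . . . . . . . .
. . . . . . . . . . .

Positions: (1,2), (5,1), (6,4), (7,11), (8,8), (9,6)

(1,2) (2,10) (3,5) (4,7) (5,1) (6,4) (7,11) (8,8) (9,6) (10,9) (11,3)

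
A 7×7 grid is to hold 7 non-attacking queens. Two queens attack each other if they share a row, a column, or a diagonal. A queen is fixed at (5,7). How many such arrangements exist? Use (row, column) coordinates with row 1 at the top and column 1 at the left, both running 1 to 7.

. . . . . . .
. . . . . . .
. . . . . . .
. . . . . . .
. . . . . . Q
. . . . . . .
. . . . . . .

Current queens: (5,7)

6

Branch on row 1: col 1 → 1; col 2 → 2; col 4 → 0; col 5 → 1; col 6 → 2.
Sum: 1 + 2 + 0 + 1 + 2 = 6.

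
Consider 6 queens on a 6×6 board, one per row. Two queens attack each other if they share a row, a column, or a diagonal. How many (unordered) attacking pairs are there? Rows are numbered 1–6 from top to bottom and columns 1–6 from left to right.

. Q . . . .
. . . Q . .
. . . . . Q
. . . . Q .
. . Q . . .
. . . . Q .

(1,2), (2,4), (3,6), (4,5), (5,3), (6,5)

3

Same column: (4,5)–(6,5) (column 5).
Same diagonal: (1,2)–(4,5) (|1−4| = |2−5| = 3); (3,6)–(4,5) (|3−4| = |6−5| = 1).
Total attacking pairs: 3.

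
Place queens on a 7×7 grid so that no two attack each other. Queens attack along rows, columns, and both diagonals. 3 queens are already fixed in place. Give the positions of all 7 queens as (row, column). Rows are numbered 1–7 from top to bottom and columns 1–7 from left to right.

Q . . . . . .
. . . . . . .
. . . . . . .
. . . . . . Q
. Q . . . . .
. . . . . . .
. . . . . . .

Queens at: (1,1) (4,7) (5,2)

(1,1) (2,3) (3,5) (4,7) (5,2) (6,4) (7,6)

Row 2: attacked by (1,1)→{1,2}; (4,7)→{5,7}; (5,2)→{2,5}. Safe: 3, 4, 6. Place at column 3.
Row 3: attacked by (1,1)→{1,3}; (2,3)→{2,3,4}; (4,7)→{6,7}; (5,2)→{2,4}. Safe: 5. Place at column 5.
Row 6: attacked by (1,1)→{1,6}; (2,3)→{3,7}; (3,5)→{2,5}; (4,7)→{5,7}; (5,2)→{1,2,3}. Safe: 4. Place at column 4.
Row 7: attacked by (1,1)→{1,7}; (2,3)→{3}; (3,5)→{1,5}; (4,7)→{4,7}; (5,2)→{2,4}; (6,4)→{3,4,5}. Safe: 6. Place at column 6.
Columns [1, 3, 5, 7, 2, 4, 6], r−c [0, -1, -2, -3, 3, 2, 1], r+c [2, 5, 8, 11, 7, 10, 13] are all distinct, so no two queens attack.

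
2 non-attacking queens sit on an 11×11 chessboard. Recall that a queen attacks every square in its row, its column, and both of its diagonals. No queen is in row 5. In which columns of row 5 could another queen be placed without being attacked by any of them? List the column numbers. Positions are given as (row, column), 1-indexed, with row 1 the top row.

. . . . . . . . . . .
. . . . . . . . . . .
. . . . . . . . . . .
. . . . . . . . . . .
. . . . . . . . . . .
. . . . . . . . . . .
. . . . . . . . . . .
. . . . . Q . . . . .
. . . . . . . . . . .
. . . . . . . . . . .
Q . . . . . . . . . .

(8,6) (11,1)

(8,6) attacks row 5 at column 6 and diagonals 3, 9.
(11,1) attacks row 5 at column 1 and diagonals 7.
Attacked columns: {1, 3, 6, 7, 9}. Safe: {2, 4, 5, 8, 10, 11}.

columns 2, 4, 5, 8, 10, 11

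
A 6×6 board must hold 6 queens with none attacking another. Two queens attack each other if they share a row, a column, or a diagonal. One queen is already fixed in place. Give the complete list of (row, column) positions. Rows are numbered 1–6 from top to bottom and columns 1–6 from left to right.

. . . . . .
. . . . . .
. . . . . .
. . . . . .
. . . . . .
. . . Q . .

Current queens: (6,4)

Row 1: attacked by (6,4)→{4}. Safe: 1, 2, 3, 5, 6. Place at column 3.
Row 2: attacked by (1,3)→{2,3,4}; (6,4)→{4}. Safe: 1, 5, 6. Place at column 6.
Row 3: attacked by (1,3)→{1,3,5}; (2,6)→{5,6}; (6,4)→{1,4}. Safe: 2. Place at column 2.
Row 4: attacked by (1,3)→{3,6}; (2,6)→{4,6}; (3,2)→{1,2,3}; (6,4)→{2,4,6}. Safe: 5. Place at column 5.
Row 5: attacked by (1,3)→{3}; (2,6)→{3,6}; (3,2)→{2,4}; (4,5)→{4,5,6}; (6,4)→{3,4,5}. Safe: 1. Place at column 1.
Columns [3, 6, 2, 5, 1, 4], r−c [-2, -4, 1, -1, 4, 2], r+c [4, 8, 5, 9, 6, 10] are all distinct, so no two queens attack.

(1,3) (2,6) (3,2) (4,5) (5,1) (6,4)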